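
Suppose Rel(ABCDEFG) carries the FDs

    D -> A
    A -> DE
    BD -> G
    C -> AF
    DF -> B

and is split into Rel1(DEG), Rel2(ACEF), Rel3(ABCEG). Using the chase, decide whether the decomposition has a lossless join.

No

Chase test. Columns are ABCDEFG; row i has aⱼ where attribute j ∈ Reli, else bᵢⱼ.
Initial tableau (one row per fragment):
  row 1: b11 b12 b13 a4 a5 b16 a7
  row 2: a1 b22 a3 b24 a5 a6 b27
  row 3: a1 a2 a3 b34 a5 b36 a7
Rows 2 and 3 agree on A; apply A→DE and equate their DE entries.
Rows 2 and 3 agree on C; apply C→AF and equate their AF entries.
Rows 2 and 3 agree on DF; apply DF→B and equate their B entries.
Rows 2 and 3 agree on BD; apply BD→G and equate their G entries.
No row becomes fully distinguished — the join is lossy.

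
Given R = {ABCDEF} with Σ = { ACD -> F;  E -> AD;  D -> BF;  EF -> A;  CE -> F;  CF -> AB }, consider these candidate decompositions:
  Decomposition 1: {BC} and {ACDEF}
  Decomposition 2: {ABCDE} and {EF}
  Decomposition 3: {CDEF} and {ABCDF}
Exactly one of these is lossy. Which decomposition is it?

Decomposition 1

Decomposition 1: common = {C}, closure = {C} → lossy.
Decomposition 2: common = {E}, closure = {ABDEF} → lossless.
Decomposition 3: common = {CDF}, closure = {ABCDF} → lossless.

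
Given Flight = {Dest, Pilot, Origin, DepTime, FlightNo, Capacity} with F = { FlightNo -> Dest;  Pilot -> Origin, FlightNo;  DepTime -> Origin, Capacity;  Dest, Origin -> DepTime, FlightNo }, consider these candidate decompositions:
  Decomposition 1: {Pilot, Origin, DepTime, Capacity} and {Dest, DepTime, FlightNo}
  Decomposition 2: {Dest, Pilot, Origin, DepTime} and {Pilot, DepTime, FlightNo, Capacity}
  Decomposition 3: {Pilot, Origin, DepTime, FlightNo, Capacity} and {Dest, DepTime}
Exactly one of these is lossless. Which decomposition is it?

Decomposition 2

Decomposition 1: common = {DepTime}, closure = {Origin, DepTime, Capacity} → lossy.
Decomposition 2: common = {Pilot, DepTime}, closure = {Dest, Pilot, Origin, DepTime, FlightNo, Capacity} → lossless.
Decomposition 3: common = {DepTime}, closure = {Origin, DepTime, Capacity} → lossy.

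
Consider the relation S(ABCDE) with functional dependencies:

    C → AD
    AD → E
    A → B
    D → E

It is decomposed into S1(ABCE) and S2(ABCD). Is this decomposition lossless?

Common attributes: S1 ∩ S2 = {ABC}.
Closure of {ABC}: C → AD applies, adding D; AD → E applies, adding E. So (ABC)⁺ = {ABCDE}.
This closure contains every attribute of S1, so S1 ∩ S2 → S1. The join is lossless.

Yes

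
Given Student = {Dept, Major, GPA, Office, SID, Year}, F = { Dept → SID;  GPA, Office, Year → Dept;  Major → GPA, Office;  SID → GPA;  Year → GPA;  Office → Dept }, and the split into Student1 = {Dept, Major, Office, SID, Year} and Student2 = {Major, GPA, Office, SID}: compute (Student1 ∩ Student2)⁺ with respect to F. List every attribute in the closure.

Dept, Major, GPA, Office, SID

Student1 ∩ Student2 = {Major, Office, SID}.
Major → GPA, Office applies, adding GPA
Office → Dept applies, adding Dept
Closure: {Dept, Major, GPA, Office, SID}.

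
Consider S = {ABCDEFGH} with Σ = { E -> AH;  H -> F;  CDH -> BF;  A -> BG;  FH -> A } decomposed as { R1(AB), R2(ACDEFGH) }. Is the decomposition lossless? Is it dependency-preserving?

lossless and dependency-preserving

Lossless test: (A)⁺ = {ABG}, which contains all of one fragment — lossless.
Dependency preservation: CDH → BF; A → BG are not contained in any single fragment, but the restricted closure of each left-hand side across the fragments still reaches the right-hand side; the remaining FDs each lie inside some fragment. All dependencies are preserved.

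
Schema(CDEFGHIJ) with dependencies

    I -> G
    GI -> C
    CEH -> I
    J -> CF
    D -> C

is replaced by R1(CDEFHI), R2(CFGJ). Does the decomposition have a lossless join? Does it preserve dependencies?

lossy and not dependency-preserving

Lossless test: (CF)⁺ = {CF}, which is a superkey of neither fragment — lossy.
Dependency preservation: the restricted closure of {I} across the fragments never reaches {G}, so I → G cannot be enforced without a join — not preserved.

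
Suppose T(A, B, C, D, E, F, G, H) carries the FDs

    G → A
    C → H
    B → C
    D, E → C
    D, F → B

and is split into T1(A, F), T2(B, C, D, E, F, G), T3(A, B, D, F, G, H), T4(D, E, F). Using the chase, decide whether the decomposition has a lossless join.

Chase test. Columns are A, B, C, D, E, F, G, H; row i has aⱼ where attribute j ∈ Ti, else bᵢⱼ.
Initial tableau (one row per fragment):
  row 1: a1 b12 b13 b14 b15 a6 b17 b18
  row 2: b21 a2 a3 a4 a5 a6 a7 b28
  row 3: a1 a2 b33 a4 b35 a6 a7 a8
  row 4: b41 b42 b43 a4 a5 a6 b47 b48
Rows 2 and 3 agree on G; apply G→A and equate their A entries.
Rows 2 and 3 agree on B; apply B→C and equate their C entries.
Rows 2 and 4 agree on D, E; apply D, E→C and equate their C entries.
Rows 2 and 4 agree on D, F; apply D, F→B and equate their B entries.
Rows 2 and 3 agree on C; apply C→H and equate their H entries.
Rows 2 and 4 agree on C; apply C→H and equate their H entries.
Row 2 is now all distinguished symbols — the join is lossless.

Yes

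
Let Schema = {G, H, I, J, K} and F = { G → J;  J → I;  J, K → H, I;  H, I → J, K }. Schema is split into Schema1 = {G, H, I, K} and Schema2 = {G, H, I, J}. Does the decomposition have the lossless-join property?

Common attributes: Schema1 ∩ Schema2 = {G, H, I}.
Closure of {G, H, I}: G → J applies, adding J; H, I → J, K applies, adding K. So (G, H, I)⁺ = {G, H, I, J, K}.
This closure contains every attribute of Schema1, so Schema1 ∩ Schema2 → Schema1. The join is lossless.

Yes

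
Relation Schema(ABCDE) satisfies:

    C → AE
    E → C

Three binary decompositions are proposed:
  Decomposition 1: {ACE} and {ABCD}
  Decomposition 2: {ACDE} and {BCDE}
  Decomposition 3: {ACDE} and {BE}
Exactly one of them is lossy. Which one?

Decomposition 1: common = {AC}, closure = {ACE} → lossless.
Decomposition 2: common = {CDE}, closure = {ACDE} → lossless.
Decomposition 3: common = {E}, closure = {ACE} → lossy.

Decomposition 3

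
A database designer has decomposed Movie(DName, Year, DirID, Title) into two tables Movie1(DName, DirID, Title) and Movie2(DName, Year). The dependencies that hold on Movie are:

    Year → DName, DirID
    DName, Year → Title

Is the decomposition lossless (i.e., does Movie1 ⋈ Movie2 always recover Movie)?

Common attributes: Movie1 ∩ Movie2 = {DName}.
No dependency enlarges {DName}, so (DName)⁺ = {DName}.
The closure contains neither all of Movie1 = {DName, DirID, Title} nor all of Movie2 = {DName, Year}, so the common attributes are not a superkey of either fragment. The join is lossy.

No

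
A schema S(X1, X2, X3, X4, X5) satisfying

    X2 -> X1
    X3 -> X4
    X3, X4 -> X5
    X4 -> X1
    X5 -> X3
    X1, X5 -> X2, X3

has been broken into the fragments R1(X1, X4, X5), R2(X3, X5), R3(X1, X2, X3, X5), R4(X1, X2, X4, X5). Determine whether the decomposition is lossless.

Chase test. Columns are X1, X2, X3, X4, X5; row i has aⱼ where attribute j ∈ Ri, else bᵢⱼ.
Initial tableau (one row per fragment):
  row 1: a1 b12 b13 a4 a5
  row 2: b21 b22 a3 b24 a5
  row 3: a1 a2 a3 b34 a5
  row 4: a1 a2 b43 a4 a5
Rows 2 and 3 agree on X3; apply X3→X4 and equate their X4 entries.
Rows 2 and 3 agree on X4; apply X4→X1 and equate their X1 entries.
Rows 1 and 2 agree on X5; apply X5→X3 and equate their X3 entries.
Rows 1 and 4 agree on X5; apply X5→X3 and equate their X3 entries.
Rows 1 and 2 agree on X1, X5; apply X1, X5→X2, X3 and equate their X2, X3 entries.
Rows 1 and 3 agree on X1, X5; apply X1, X5→X2, X3 and equate their X2, X3 entries.
Rows 1 and 2 agree on X3; apply X3→X4 and equate their X4 entries.
Row 1 is now all distinguished symbols — the join is lossless.

Yes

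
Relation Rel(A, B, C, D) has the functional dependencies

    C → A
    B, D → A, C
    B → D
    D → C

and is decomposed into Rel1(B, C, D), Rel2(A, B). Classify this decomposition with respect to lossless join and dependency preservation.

lossless but not dependency-preserving

Lossless test: (B)⁺ = {A, B, C, D}, which contains all of one fragment — lossless.
Dependency preservation: the restricted closure of {C} across the fragments never reaches {A}, so C → A cannot be enforced without a join — not preserved.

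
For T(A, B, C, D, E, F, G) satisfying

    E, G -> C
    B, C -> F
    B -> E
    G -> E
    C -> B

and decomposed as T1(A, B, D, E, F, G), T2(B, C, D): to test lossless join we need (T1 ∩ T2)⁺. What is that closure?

T1 ∩ T2 = {B, D}.
B → E applies, adding E
Closure: {B, D, E}.

B, D, E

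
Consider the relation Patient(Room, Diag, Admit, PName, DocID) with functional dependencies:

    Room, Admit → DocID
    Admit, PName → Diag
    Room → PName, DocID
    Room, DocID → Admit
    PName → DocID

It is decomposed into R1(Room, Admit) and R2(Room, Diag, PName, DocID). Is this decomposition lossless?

Common attributes: R1 ∩ R2 = {Room}.
Closure of {Room}: Room → PName, DocID applies, adding PName, DocID; Room, DocID → Admit applies, adding Admit; Admit, PName → Diag applies, adding Diag. So (Room)⁺ = {Room, Diag, Admit, PName, DocID}.
This closure contains every attribute of R1, so R1 ∩ R2 → R1. The join is lossless.

Yes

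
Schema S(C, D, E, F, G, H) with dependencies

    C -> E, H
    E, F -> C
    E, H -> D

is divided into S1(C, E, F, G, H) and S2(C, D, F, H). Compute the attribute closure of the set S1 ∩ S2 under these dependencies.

S1 ∩ S2 = {C, F, H}.
C → E, H applies, adding E
E, H → D applies, adding D
Closure: {C, D, E, F, H}.

C, D, E, F, H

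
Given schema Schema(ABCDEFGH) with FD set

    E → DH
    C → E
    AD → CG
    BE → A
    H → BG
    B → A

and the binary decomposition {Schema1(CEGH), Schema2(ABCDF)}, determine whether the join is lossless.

Yes

Common attributes: Schema1 ∩ Schema2 = {C}.
Closure of {C}: C → E applies, adding E; E → DH applies, adding DH; H → BG applies, adding BG; B → A applies, adding A. So (C)⁺ = {ABCDEGH}.
This closure contains every attribute of Schema1, so Schema1 ∩ Schema2 → Schema1. The join is lossless.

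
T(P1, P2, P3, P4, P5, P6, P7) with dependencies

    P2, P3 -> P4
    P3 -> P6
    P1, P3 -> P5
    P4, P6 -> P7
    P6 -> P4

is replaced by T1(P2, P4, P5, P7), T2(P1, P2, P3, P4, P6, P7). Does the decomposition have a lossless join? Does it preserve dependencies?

Lossless test: (P2, P4, P7)⁺ = {P2, P4, P7}, which is a superkey of neither fragment — lossy.
Dependency preservation: the restricted closure of {P1, P3} across the fragments never reaches {P5}, so P1, P3 → P5 cannot be enforced without a join — not preserved.

lossy and not dependency-preserving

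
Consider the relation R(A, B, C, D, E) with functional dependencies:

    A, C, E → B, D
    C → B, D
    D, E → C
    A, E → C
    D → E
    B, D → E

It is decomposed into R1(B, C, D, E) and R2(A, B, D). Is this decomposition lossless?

Yes

Common attributes: R1 ∩ R2 = {B, D}.
Closure of {B, D}: D → E applies, adding E; D, E → C applies, adding C. So (B, D)⁺ = {B, C, D, E}.
This closure contains every attribute of R1, so R1 ∩ R2 → R1. The join is lossless.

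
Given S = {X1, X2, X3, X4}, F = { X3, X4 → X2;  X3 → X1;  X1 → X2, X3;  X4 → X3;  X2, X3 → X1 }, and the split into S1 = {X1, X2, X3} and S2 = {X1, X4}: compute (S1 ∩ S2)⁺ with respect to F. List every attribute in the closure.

X1, X2, X3

S1 ∩ S2 = {X1}.
X1 → X2, X3 applies, adding X2, X3
Closure: {X1, X2, X3}.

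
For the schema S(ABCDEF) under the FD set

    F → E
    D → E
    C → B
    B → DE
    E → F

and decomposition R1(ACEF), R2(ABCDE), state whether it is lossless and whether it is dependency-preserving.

lossless and dependency-preserving

Lossless test: (ACE)⁺ = {ABCDEF}, which contains all of one fragment — lossless.
Dependency preservation: every FD's attributes lie within a single fragment, so each can be enforced locally — preserved.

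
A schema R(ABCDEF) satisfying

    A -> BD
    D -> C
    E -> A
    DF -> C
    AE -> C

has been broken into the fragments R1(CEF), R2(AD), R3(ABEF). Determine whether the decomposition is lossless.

Yes

Chase test. Columns are ABCDEF; row i has aⱼ where attribute j ∈ Ri, else bᵢⱼ.
Initial tableau (one row per fragment):
  row 1: b11 b12 a3 b14 a5 a6
  row 2: a1 b22 b23 a4 b25 b26
  row 3: a1 a2 b33 b34 a5 a6
Rows 2 and 3 agree on A; apply A→BD and equate their BD entries.
Rows 2 and 3 agree on D; apply D→C and equate their C entries.
Rows 1 and 3 agree on E; apply E→A and equate their A entries.
Rows 1 and 3 agree on AE; apply AE→C and equate their C entries.
Rows 1 and 2 agree on A; apply A→BD and equate their BD entries.
Row 1 is now all distinguished symbols — the join is lossless.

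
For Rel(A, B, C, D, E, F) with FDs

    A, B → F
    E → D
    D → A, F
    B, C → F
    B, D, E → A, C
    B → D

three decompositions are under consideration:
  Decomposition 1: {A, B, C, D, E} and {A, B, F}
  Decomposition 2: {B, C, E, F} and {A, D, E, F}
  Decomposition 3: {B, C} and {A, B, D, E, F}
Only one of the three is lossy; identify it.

Decomposition 1: common = {A, B}, closure = {A, B, D, F} → lossless.
Decomposition 2: common = {E, F}, closure = {A, D, E, F} → lossless.
Decomposition 3: common = {B}, closure = {A, B, D, F} → lossy.

Decomposition 3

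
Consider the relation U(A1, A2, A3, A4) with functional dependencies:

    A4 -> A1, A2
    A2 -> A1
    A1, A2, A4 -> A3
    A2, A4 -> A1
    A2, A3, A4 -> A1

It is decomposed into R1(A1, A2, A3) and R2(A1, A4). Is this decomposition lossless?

Common attributes: R1 ∩ R2 = {A1}.
No dependency enlarges {A1}, so (A1)⁺ = {A1}.
The closure contains neither all of R1 = {A1, A2, A3} nor all of R2 = {A1, A4}, so the common attributes are not a superkey of either fragment. The join is lossy.

No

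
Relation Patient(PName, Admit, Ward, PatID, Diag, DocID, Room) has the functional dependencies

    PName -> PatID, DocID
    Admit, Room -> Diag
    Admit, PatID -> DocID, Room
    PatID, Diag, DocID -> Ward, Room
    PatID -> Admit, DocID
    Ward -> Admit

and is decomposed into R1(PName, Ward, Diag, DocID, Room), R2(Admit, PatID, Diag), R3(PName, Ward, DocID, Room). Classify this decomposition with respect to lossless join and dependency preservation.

lossy and not dependency-preserving

Lossless test (chase): Rows 1 and 3 agree on PName; apply PName→PatID, DocID and equate their PatID, DocID entries. Rows 1 and 3 agree on PatID; apply PatID→Admit, DocID and equate their Admit, DocID entries. Rows 1 and 3 agree on Admit, Room; apply Admit, Room→Diag and equate their Diag entries. No row becomes fully distinguished — the join is lossy.
Dependency preservation: the restricted closure of {PName} across the fragments never reaches {PatID, DocID}, so PName → PatID, DocID cannot be enforced without a join — not preserved.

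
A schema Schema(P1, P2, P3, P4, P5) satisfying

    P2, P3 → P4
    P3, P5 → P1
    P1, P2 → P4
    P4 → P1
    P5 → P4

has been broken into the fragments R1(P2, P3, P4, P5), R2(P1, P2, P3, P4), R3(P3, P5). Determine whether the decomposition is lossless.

Yes

Chase test. Columns are P1, P2, P3, P4, P5; row i has aⱼ where attribute j ∈ Ri, else bᵢⱼ.
Initial tableau (one row per fragment):
  row 1: b11 a2 a3 a4 a5
  row 2: a1 a2 a3 a4 b25
  row 3: b31 b32 a3 b34 a5
Rows 1 and 3 agree on P3, P5; apply P3, P5→P1 and equate their P1 entries.
Rows 1 and 2 agree on P4; apply P4→P1 and equate their P1 entries.
Rows 1 and 3 agree on P5; apply P5→P4 and equate their P4 entries.
Row 1 is now all distinguished symbols — the join is lossless.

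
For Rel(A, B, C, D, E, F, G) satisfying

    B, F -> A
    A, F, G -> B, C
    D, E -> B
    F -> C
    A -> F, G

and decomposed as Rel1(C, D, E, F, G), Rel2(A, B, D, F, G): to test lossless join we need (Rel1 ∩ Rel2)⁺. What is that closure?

C, D, F, G

Rel1 ∩ Rel2 = {D, F, G}.
F → C applies, adding C
Closure: {C, D, F, G}.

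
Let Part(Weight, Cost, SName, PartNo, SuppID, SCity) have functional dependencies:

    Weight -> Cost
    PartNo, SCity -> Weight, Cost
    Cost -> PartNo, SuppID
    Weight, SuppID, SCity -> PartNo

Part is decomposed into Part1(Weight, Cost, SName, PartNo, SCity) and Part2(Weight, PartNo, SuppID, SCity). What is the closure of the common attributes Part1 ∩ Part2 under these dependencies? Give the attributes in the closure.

Weight, Cost, PartNo, SuppID, SCity

Part1 ∩ Part2 = {Weight, PartNo, SCity}.
Weight → Cost applies, adding Cost
Cost → PartNo, SuppID applies, adding SuppID
Closure: {Weight, Cost, PartNo, SuppID, SCity}.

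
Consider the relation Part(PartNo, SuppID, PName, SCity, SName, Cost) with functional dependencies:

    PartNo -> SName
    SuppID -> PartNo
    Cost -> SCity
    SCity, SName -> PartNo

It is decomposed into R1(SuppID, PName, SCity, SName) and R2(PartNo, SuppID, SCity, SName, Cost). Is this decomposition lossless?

No

Common attributes: R1 ∩ R2 = {SuppID, SCity, SName}.
Closure of {SuppID, SCity, SName}: SuppID → PartNo applies, adding PartNo. So (SuppID, SCity, SName)⁺ = {PartNo, SuppID, SCity, SName}.
The closure contains neither all of R1 = {SuppID, PName, SCity, SName} nor all of R2 = {PartNo, SuppID, SCity, SName, Cost}, so the common attributes are not a superkey of either fragment. The join is lossy.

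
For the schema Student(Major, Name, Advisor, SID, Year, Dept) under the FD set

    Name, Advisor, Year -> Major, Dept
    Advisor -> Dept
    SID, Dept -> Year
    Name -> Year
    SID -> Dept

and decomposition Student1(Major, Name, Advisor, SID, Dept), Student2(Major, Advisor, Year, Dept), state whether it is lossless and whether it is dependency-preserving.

Lossless test: (Major, Advisor, Dept)⁺ = {Major, Advisor, Dept}, which is a superkey of neither fragment — lossy.
Dependency preservation: the restricted closure of {SID, Dept} across the fragments never reaches {Year}, so SID, Dept → Year cannot be enforced without a join — not preserved.

lossy and not dependency-preserving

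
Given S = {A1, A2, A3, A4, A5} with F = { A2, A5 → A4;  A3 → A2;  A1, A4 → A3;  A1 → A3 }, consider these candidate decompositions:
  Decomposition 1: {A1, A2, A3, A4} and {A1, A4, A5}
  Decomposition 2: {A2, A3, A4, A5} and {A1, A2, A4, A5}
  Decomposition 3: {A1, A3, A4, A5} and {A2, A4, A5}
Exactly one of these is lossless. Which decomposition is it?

Decomposition 1

Decomposition 1: common = {A1, A4}, closure = {A1, A2, A3, A4} → lossless.
Decomposition 2: common = {A2, A4, A5}, closure = {A2, A4, A5} → lossy.
Decomposition 3: common = {A4, A5}, closure = {A4, A5} → lossy.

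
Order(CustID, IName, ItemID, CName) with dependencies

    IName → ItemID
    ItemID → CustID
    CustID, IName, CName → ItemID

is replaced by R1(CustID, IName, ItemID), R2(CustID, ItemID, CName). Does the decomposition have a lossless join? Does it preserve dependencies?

lossy but dependency-preserving

Lossless test: (CustID, ItemID)⁺ = {CustID, ItemID}, which is a superkey of neither fragment — lossy.
Dependency preservation: CustID, IName, CName → ItemID is not contained in any single fragment, but the restricted closure of its left-hand side across the fragments still reaches the right-hand side; the remaining FDs each lie inside some fragment. All dependencies are preserved.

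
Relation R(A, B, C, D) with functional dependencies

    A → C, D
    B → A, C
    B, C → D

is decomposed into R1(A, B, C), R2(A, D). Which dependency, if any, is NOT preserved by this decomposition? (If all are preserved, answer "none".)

none

A → C, D: restricted closure across fragments reaches C, D.
B → A, C lies within R1.
B, C → D: restricted closure across fragments reaches D.
Every dependency is enforceable on the fragments, so the decomposition is dependency-preserving.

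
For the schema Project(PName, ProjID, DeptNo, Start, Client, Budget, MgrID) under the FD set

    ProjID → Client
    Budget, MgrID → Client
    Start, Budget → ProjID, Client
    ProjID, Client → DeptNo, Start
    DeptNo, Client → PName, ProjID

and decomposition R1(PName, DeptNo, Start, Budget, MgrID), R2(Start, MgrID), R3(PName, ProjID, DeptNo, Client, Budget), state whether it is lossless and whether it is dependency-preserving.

lossy and not dependency-preserving

Lossless test (chase): applying each FD to every pair of rows produces no changes in the tableau, so no row becomes fully distinguished — the join is lossy.
Dependency preservation: the restricted closure of {Budget, MgrID} across the fragments never reaches {Client}, so Budget, MgrID → Client cannot be enforced without a join — not preserved.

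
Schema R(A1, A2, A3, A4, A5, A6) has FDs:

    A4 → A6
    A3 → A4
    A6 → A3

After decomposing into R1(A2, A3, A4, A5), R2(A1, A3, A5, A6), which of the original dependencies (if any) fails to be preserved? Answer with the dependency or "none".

A4 → A6: restricted closure across fragments reaches A6.
A3 → A4 lies within R1.
A6 → A3 lies within R2.
Every dependency is enforceable on the fragments, so the decomposition is dependency-preserving.

none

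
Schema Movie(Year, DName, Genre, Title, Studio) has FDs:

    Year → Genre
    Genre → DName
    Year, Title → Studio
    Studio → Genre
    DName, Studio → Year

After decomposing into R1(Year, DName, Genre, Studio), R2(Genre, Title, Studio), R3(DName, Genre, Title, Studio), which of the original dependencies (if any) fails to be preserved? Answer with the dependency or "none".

Year, Title → Studio

Check Year, Title → Studio: no single fragment contains all of {Year, Title, Studio}, and the restricted closure of {Year, Title} across the fragments never reaches {Studio}.
Year → Genre is preserved.
Genre → DName is preserved.
Studio → Genre is preserved.
DName, Studio → Year is preserved.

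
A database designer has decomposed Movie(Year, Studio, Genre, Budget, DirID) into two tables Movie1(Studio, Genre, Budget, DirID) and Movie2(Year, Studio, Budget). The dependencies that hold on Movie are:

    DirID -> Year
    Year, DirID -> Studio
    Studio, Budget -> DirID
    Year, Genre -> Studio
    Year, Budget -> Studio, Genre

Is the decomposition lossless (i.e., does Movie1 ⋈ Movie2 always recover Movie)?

Common attributes: Movie1 ∩ Movie2 = {Studio, Budget}.
Closure of {Studio, Budget}: Studio, Budget → DirID applies, adding DirID; DirID → Year applies, adding Year; Year, Budget → Studio, Genre applies, adding Genre. So (Studio, Budget)⁺ = {Year, Studio, Genre, Budget, DirID}.
This closure contains every attribute of Movie1, so Movie1 ∩ Movie2 → Movie1. The join is lossless.

Yes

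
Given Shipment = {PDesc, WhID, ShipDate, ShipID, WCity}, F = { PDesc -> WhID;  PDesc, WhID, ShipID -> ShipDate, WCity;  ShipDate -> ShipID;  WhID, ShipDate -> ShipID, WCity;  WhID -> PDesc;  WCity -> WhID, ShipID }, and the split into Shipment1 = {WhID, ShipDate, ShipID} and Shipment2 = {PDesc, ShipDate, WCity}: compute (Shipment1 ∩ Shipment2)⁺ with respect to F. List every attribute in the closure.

Shipment1 ∩ Shipment2 = {ShipDate}.
ShipDate → ShipID applies, adding ShipID
Closure: {ShipDate, ShipID}.

ShipDate, ShipID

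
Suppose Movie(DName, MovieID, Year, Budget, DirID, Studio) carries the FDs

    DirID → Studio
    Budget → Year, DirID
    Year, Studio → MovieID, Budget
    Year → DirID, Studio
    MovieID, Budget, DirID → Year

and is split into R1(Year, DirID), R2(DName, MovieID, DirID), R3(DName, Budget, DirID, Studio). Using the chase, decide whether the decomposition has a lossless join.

No

Chase test. Columns are DName, MovieID, Year, Budget, DirID, Studio; row i has aⱼ where attribute j ∈ Ri, else bᵢⱼ.
Initial tableau (one row per fragment):
  row 1: b11 b12 a3 b14 a5 b16
  row 2: a1 a2 b23 b24 a5 b26
  row 3: a1 b32 b33 a4 a5 a6
Rows 1 and 2 agree on DirID; apply DirID→Studio and equate their Studio entries.
Rows 1 and 3 agree on DirID; apply DirID→Studio and equate their Studio entries.
No row becomes fully distinguished — the join is lossy.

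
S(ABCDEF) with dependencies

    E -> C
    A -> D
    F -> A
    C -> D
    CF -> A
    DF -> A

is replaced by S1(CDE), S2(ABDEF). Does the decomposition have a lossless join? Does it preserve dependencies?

lossless and dependency-preserving

Lossless test: (DE)⁺ = {CDE}, which contains all of one fragment — lossless.
Dependency preservation: CF → A is not contained in any single fragment, but the restricted closure of its left-hand side across the fragments still reaches the right-hand side; the remaining FDs each lie inside some fragment. All dependencies are preserved.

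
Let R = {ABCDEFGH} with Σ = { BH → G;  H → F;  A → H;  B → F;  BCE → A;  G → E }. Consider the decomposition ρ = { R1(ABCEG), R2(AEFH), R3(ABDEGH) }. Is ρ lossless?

No

Chase test. Columns are ABCDEFGH; row i has aⱼ where attribute j ∈ Ri, else bᵢⱼ.
Initial tableau (one row per fragment):
  row 1: a1 a2 a3 b14 a5 b16 a7 b18
  row 2: a1 b22 b23 b24 a5 a6 b27 a8
  row 3: a1 a2 b33 a4 a5 b36 a7 a8
Rows 2 and 3 agree on H; apply H→F and equate their F entries.
Rows 1 and 2 agree on A; apply A→H and equate their H entries.
Rows 1 and 3 agree on B; apply B→F and equate their F entries.
No row becomes fully distinguished — the join is lossy.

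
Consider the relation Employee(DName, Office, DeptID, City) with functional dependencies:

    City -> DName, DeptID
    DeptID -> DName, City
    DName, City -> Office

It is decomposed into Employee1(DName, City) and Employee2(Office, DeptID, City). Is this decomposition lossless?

Common attributes: Employee1 ∩ Employee2 = {City}.
Closure of {City}: City → DName, DeptID applies, adding DName, DeptID; DName, City → Office applies, adding Office. So (City)⁺ = {DName, Office, DeptID, City}.
This closure contains every attribute of Employee1, so Employee1 ∩ Employee2 → Employee1. The join is lossless.

Yes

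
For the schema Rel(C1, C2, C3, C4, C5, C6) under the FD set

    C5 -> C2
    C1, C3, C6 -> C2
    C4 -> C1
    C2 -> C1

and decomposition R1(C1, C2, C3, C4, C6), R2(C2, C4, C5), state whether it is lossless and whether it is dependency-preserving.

lossy but dependency-preserving

Lossless test: (C2, C4)⁺ = {C1, C2, C4}, which is a superkey of neither fragment — lossy.
Dependency preservation: every FD's attributes lie within a single fragment, so each can be enforced locally — preserved.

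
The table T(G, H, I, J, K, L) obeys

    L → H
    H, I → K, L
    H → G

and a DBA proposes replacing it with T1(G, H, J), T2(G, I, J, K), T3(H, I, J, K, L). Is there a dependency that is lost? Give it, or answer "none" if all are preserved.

L → H lies within T3.
H, I → K, L lies within T3.
H → G lies within T1.
Every dependency is enforceable on the fragments, so the decomposition is dependency-preserving.

none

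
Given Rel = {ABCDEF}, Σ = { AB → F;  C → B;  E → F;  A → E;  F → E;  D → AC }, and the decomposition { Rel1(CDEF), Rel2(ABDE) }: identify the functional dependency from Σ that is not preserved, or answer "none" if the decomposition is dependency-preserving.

C → B

Check C → B: no single fragment contains all of {BC}, and the restricted closure of {C} across the fragments never reaches {B}.
AB → F is preserved.
E → F is preserved.
A → E is preserved.
F → E is preserved.
D → AC is preserved.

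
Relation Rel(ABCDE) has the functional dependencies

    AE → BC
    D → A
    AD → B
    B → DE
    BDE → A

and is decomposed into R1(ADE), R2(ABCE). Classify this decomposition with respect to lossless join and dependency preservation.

Lossless test: (AE)⁺ = {ABCDE}, which contains all of one fragment — lossless.
Dependency preservation: AD → B; B → DE; BDE → A are not contained in any single fragment, but the restricted closure of each left-hand side across the fragments still reaches the right-hand side; the remaining FDs each lie inside some fragment. All dependencies are preserved.

lossless and dependency-preserving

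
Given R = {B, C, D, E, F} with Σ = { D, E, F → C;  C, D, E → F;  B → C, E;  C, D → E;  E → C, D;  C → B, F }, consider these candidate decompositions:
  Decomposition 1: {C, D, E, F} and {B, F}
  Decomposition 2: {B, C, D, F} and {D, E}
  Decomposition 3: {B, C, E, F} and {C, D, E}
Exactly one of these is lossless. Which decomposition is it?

Decomposition 3

Decomposition 1: common = {F}, closure = {F} → lossy.
Decomposition 2: common = {D}, closure = {D} → lossy.
Decomposition 3: common = {C, E}, closure = {B, C, D, E, F} → lossless.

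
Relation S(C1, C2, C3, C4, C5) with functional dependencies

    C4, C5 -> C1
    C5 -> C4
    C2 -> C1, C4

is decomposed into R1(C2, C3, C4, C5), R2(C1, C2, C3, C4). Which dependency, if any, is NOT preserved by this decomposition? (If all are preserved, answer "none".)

C4, C5 -> C1

Check C4, C5 → C1: no single fragment contains all of {C1, C4, C5}, and the restricted closure of {C4, C5} across the fragments never reaches {C1}.
C5 → C4 is preserved.
C2 → C1, C4 is preserved.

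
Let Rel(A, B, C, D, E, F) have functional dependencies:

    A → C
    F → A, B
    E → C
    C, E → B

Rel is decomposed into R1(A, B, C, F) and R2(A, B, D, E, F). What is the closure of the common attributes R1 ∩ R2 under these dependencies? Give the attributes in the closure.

A, B, C, F

R1 ∩ R2 = {A, B, F}.
A → C applies, adding C
Closure: {A, B, C, F}.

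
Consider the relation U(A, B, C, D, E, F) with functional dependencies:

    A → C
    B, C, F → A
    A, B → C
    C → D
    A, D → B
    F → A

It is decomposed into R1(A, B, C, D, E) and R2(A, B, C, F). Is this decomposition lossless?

Common attributes: R1 ∩ R2 = {A, B, C}.
Closure of {A, B, C}: C → D applies, adding D. So (A, B, C)⁺ = {A, B, C, D}.
The closure contains neither all of R1 = {A, B, C, D, E} nor all of R2 = {A, B, C, F}, so the common attributes are not a superkey of either fragment. The join is lossy.

No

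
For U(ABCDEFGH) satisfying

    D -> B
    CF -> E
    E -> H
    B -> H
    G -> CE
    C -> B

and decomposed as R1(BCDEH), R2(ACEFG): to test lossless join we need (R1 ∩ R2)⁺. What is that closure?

BCEH

R1 ∩ R2 = {CE}.
E → H applies, adding H
C → B applies, adding B
Closure: {BCEH}.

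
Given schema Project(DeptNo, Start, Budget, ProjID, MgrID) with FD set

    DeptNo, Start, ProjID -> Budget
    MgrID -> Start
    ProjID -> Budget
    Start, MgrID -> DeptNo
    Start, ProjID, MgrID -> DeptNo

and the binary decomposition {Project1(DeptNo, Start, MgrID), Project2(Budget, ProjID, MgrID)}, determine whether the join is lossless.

Common attributes: Project1 ∩ Project2 = {MgrID}.
Closure of {MgrID}: MgrID → Start applies, adding Start; Start, MgrID → DeptNo applies, adding DeptNo. So (MgrID)⁺ = {DeptNo, Start, MgrID}.
This closure contains every attribute of Project1, so Project1 ∩ Project2 → Project1. The join is lossless.

Yes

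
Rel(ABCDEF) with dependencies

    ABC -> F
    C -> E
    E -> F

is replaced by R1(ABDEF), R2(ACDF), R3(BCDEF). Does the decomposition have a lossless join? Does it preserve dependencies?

Lossless test (chase): Rows 2 and 3 agree on C; apply C→E and equate their E entries. No row becomes fully distinguished — the join is lossy.
Dependency preservation: ABC → F is not contained in any single fragment, but the restricted closure of its left-hand side across the fragments still reaches the right-hand side; the remaining FDs each lie inside some fragment. All dependencies are preserved.

lossy but dependency-preserving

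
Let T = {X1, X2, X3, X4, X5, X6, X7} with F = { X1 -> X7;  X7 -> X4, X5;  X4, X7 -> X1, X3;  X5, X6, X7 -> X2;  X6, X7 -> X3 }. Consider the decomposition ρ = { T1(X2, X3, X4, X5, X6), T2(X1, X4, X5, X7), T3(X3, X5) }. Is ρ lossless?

Chase test. Columns are X1, X2, X3, X4, X5, X6, X7; row i has aⱼ where attribute j ∈ Ti, else bᵢⱼ.
Initial tableau (one row per fragment):
  row 1: b11 a2 a3 a4 a5 a6 b17
  row 2: a1 b22 b23 a4 a5 b26 a7
  row 3: b31 b32 a3 b34 a5 b36 b37
No row becomes fully distinguished — the join is lossy.

No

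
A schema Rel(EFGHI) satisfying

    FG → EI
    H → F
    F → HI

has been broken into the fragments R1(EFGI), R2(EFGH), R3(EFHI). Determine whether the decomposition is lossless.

Chase test. Columns are EFGHI; row i has aⱼ where attribute j ∈ Ri, else bᵢⱼ.
Initial tableau (one row per fragment):
  row 1: a1 a2 a3 b14 a5
  row 2: a1 a2 a3 a4 b25
  row 3: a1 a2 b33 a4 a5
Rows 1 and 2 agree on FG; apply FG→EI and equate their EI entries.
Rows 1 and 2 agree on F; apply F→HI and equate their HI entries.
Row 1 is now all distinguished symbols — the join is lossless.

Yes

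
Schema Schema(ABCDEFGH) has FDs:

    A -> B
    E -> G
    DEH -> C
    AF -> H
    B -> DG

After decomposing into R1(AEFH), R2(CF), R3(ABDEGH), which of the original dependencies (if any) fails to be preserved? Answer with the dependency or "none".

Check DEH → C: no single fragment contains all of {CDEH}, and the restricted closure of {DEH} across the fragments never reaches {C}.
A → B is preserved.
E → G is preserved.
AF → H is preserved.
B → DG is preserved.

DEH -> C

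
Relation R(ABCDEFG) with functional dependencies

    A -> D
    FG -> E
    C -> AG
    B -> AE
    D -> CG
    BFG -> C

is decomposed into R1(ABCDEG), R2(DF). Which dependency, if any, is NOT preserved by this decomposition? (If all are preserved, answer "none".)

FG -> E

Check FG → E: no single fragment contains all of {EFG}, and the restricted closure of {FG} across the fragments never reaches {E}.
A → D is preserved.
C → AG is preserved.
B → AE is preserved.
D → CG is preserved.
BFG → C is preserved.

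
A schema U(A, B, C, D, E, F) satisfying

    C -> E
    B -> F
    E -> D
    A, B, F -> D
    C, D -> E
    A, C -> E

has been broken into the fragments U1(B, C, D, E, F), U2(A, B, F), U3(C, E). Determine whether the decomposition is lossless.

No

Chase test. Columns are A, B, C, D, E, F; row i has aⱼ where attribute j ∈ Ui, else bᵢⱼ.
Initial tableau (one row per fragment):
  row 1: b11 a2 a3 a4 a5 a6
  row 2: a1 a2 b23 b24 b25 a6
  row 3: b31 b32 a3 b34 a5 b36
Rows 1 and 3 agree on E; apply E→D and equate their D entries.
No row becomes fully distinguished — the join is lossy.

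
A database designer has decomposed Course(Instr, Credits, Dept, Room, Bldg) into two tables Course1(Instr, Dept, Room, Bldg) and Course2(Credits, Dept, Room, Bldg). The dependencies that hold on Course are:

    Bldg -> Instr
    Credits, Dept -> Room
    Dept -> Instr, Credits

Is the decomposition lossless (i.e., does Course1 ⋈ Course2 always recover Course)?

Yes

Common attributes: Course1 ∩ Course2 = {Dept, Room, Bldg}.
Closure of {Dept, Room, Bldg}: Bldg → Instr applies, adding Instr; Dept → Instr, Credits applies, adding Credits. So (Dept, Room, Bldg)⁺ = {Instr, Credits, Dept, Room, Bldg}.
This closure contains every attribute of Course1, so Course1 ∩ Course2 → Course1. The join is lossless.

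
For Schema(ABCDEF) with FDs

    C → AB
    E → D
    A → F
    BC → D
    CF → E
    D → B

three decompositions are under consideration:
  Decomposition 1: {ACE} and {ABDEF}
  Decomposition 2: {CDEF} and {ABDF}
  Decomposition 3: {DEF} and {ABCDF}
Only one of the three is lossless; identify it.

Decomposition 1

Decomposition 1: common = {AE}, closure = {ABDEF} → lossless.
Decomposition 2: common = {DF}, closure = {BDF} → lossy.
Decomposition 3: common = {DF}, closure = {BDF} → lossy.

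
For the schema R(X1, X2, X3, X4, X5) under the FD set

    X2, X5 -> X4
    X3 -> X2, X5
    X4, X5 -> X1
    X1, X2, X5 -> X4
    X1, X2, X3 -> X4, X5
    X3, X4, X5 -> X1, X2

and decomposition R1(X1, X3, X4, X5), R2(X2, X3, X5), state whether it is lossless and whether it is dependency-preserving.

lossless but not dependency-preserving

Lossless test: (X3, X5)⁺ = {X1, X2, X3, X4, X5}, which contains all of one fragment — lossless.
Dependency preservation: the restricted closure of {X2, X5} across the fragments never reaches {X4}, so X2, X5 → X4 cannot be enforced without a join — not preserved.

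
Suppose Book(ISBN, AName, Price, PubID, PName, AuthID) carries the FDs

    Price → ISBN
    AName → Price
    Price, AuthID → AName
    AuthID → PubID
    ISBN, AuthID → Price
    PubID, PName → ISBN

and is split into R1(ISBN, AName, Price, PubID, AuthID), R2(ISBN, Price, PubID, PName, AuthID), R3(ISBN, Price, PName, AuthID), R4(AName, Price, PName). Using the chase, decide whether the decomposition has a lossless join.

Yes

Chase test. Columns are ISBN, AName, Price, PubID, PName, AuthID; row i has aⱼ where attribute j ∈ Ri, else bᵢⱼ.
Initial tableau (one row per fragment):
  row 1: a1 a2 a3 a4 b15 a6
  row 2: a1 b22 a3 a4 a5 a6
  row 3: a1 b32 a3 b34 a5 a6
  row 4: b41 a2 a3 b44 a5 b46
Rows 1 and 4 agree on Price; apply Price→ISBN and equate their ISBN entries.
Rows 1 and 2 agree on Price, AuthID; apply Price, AuthID→AName and equate their AName entries.
Rows 1 and 3 agree on Price, AuthID; apply Price, AuthID→AName and equate their AName entries.
Rows 1 and 3 agree on AuthID; apply AuthID→PubID and equate their PubID entries.
Row 2 is now all distinguished symbols — the join is lossless.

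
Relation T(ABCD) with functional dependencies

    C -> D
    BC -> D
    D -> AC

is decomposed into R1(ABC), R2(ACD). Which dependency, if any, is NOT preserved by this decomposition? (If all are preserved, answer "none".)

none

C → D lies within R2.
BC → D: restricted closure across fragments reaches D.
D → AC lies within R2.
Every dependency is enforceable on the fragments, so the decomposition is dependency-preserving.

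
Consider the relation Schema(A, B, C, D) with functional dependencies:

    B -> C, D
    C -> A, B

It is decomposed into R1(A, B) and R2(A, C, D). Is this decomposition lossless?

Common attributes: R1 ∩ R2 = {A}.
No dependency enlarges {A}, so (A)⁺ = {A}.
The closure contains neither all of R1 = {A, B} nor all of R2 = {A, C, D}, so the common attributes are not a superkey of either fragment. The join is lossy.

No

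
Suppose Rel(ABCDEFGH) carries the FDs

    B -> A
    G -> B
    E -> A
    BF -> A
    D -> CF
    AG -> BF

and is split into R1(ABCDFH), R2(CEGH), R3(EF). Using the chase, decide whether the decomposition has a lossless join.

Chase test. Columns are ABCDEFGH; row i has aⱼ where attribute j ∈ Ri, else bᵢⱼ.
Initial tableau (one row per fragment):
  row 1: a1 a2 a3 a4 b15 a6 b17 a8
  row 2: b21 b22 a3 b24 a5 b26 a7 a8
  row 3: b31 b32 b33 b34 a5 a6 b37 b38
Rows 2 and 3 agree on E; apply E→A and equate their A entries.
No row becomes fully distinguished — the join is lossy.

No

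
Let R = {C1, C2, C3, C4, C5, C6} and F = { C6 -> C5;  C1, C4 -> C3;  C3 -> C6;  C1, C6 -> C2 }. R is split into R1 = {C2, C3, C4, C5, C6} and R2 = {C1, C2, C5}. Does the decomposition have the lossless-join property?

No

Common attributes: R1 ∩ R2 = {C2, C5}.
No dependency enlarges {C2, C5}, so (C2, C5)⁺ = {C2, C5}.
The closure contains neither all of R1 = {C2, C3, C4, C5, C6} nor all of R2 = {C1, C2, C5}, so the common attributes are not a superkey of either fragment. The join is lossy.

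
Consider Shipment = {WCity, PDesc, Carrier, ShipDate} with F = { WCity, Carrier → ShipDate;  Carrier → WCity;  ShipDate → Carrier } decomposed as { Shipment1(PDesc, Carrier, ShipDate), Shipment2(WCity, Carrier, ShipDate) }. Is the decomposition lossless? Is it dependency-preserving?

Lossless test: (Carrier, ShipDate)⁺ = {WCity, Carrier, ShipDate}, which contains all of one fragment — lossless.
Dependency preservation: every FD's attributes lie within a single fragment, so each can be enforced locally — preserved.

lossless and dependency-preserving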